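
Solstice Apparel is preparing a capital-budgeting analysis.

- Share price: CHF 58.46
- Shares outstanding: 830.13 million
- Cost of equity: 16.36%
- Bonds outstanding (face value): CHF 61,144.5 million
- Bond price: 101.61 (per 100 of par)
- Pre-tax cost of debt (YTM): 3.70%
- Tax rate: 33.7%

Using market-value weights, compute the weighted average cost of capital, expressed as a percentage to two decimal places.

Market value of equity E = 58.46 × 830.13m = 48529.3998m. Market value of debt D = 61144.5m × 101.61/100 = 62128.92645m.
Total capital V = 48529.3998 + 62128.92645 = 110658.32625.
Equity: weight = 48529.3998/110658.32625 = 0.4386; cost = 16.36%.
Bonds outstanding: weight = 62128.92645/110658.32625 = 0.5614; after-tax cost = 3.7% × (1 − 33.7%) = 2.4531%.
WACC = 0.4386 × 16.3600% + 0.5614 × 2.4531% = 8.5520%.

8.55%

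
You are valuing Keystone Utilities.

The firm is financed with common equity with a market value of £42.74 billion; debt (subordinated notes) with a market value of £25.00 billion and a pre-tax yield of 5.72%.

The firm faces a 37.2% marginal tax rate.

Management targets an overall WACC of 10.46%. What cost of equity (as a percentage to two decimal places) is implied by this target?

14.48%

Total capital V = 42.74 + 25 = 67.74.
Equity weight = 42.74/67.74 = 0.6309.
Subordinated notes weight = 25/67.74 = 0.3691.
Debt contribution = 0.3691 × 5.72% × (1 − 37.2%) = 1.3257%.
Required equity contribution = 10.46% − 1.3257% = 9.1343%.
Re = 9.1343% / 0.6309 = 14.4772%.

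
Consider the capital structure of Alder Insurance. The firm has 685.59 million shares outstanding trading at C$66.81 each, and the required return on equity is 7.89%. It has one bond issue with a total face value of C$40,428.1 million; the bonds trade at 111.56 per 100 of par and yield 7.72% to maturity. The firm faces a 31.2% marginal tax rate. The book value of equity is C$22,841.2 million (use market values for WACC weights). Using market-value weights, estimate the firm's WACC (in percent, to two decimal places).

Market value of equity E = 66.81 × 685.59m = 45804.2679m. Market value of debt D = 40428.1m × 111.56/100 = 45101.58836m.
Total capital V = 45804.2679 + 45101.58836 = 90905.85626.
Equity: weight = 45804.2679/90905.85626 = 0.5039; cost = 7.89%.
Bonds outstanding: weight = 45101.58836/90905.85626 = 0.4961; after-tax cost = 7.72% × (1 − 31.2%) = 5.3114%.
WACC = 0.5039 × 7.8900% + 0.4961 × 5.3114% = 6.6106%.

6.61%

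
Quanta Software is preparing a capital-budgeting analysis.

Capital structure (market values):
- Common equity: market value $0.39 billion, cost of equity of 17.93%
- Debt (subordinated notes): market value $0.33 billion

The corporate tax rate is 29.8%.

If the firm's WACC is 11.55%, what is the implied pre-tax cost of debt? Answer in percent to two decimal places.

Total capital V = 0.39 + 0.33 = 0.72.
Equity weight = 0.39/0.72 = 0.5417.
Subordinated notes weight = 0.33/0.72 = 0.4583.
Equity contribution = 0.5417 × 17.93% = 9.7121%.
Remaining for debt = 11.55% − 9.7121% = 1.8379%.
Rd × (1 − 29.8%) × 0.4583 = 1.8379%  ⇒  Rd = 5.7123%.

5.71%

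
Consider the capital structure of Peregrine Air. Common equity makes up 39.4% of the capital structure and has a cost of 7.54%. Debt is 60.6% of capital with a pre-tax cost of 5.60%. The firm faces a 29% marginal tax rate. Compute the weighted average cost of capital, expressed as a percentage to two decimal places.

After-tax cost of debt = 5.6% × (1 − 29%) = 3.9760%.
WACC = 0.394 × 7.5400% + 0.606 × 3.9760% = 5.3802%.

5.38%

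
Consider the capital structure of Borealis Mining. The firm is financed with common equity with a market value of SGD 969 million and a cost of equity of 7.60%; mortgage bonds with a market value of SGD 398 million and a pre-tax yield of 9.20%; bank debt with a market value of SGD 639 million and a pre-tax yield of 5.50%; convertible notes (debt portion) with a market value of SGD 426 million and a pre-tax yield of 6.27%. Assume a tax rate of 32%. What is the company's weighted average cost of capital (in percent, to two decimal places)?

Total capital V = 969 + 398 + 639 + 426 = 2432.
Equity: weight = 969/2432 = 0.3984; cost = 7.6%.
Mortgage bonds: weight = 398/2432 = 0.1637; after-tax cost = 9.2% × (1 − 32%) = 6.2560%.
Bank debt: weight = 639/2432 = 0.2627; after-tax cost = 5.5% × (1 − 32%) = 3.7400%.
Convertible notes (debt portion): weight = 426/2432 = 0.1752; after-tax cost = 6.27% × (1 − 32%) = 4.2636%.
WACC = 0.3984 × 7.6000% + 0.1637 × 6.2560% + 0.2627 × 3.7400% + 0.1752 × 4.2636% = 5.7814%.

5.78%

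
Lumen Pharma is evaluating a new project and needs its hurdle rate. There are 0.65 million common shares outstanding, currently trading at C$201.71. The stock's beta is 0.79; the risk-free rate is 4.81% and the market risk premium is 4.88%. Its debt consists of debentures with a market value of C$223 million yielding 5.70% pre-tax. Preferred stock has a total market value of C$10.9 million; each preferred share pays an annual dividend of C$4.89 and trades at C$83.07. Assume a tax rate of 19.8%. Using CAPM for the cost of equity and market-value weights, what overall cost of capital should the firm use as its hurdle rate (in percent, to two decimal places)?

Cost of equity via CAPM: Re = 4.81% + 0.79 × 4.88% = 8.6652%.
Cost of preferred: Rp = 4.89 / 83.07 = 5.8866%.
Market value of equity E = 201.71 × 0.65m = 131.1115m.
Total capital V = 131.1115 + 10.9 + 223 = 365.0115.
Equity: weight = 131.1115/365.0115 = 0.3592; cost = 8.6652%.
Preferred: weight = 10.9/365.0115 = 0.0299; cost = 5.8866%.
Debentures: weight = 223/365.0115 = 0.6109; after-tax cost = 5.7% × (1 − 19.8%) = 4.5714%.
WACC = 0.3592 × 8.6652% + 0.0299 × 5.8866% + 0.6109 × 4.5714% = 6.0812%.

6.08%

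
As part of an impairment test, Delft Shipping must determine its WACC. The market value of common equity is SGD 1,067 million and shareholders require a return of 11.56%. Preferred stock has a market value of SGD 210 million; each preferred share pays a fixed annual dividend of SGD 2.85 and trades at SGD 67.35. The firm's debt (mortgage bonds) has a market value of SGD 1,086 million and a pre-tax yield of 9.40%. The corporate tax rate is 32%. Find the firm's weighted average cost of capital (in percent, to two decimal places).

Cost of preferred: Rp = 2.85 / 67.35 = 4.2316%.
Total capital V = 1067 + 210 + 1086 = 2363.
Equity: weight = 1067/2363 = 0.4515; cost = 11.56%.
Preferred: weight = 210/2363 = 0.0889; cost = 4.2316%.
Mortgage bonds: weight = 1086/2363 = 0.4596; after-tax cost = 9.4% × (1 − 32%) = 6.3920%.
WACC = 0.4515 × 11.5600% + 0.0889 × 4.2316% + 0.4596 × 6.3920% = 8.5336%.

8.53%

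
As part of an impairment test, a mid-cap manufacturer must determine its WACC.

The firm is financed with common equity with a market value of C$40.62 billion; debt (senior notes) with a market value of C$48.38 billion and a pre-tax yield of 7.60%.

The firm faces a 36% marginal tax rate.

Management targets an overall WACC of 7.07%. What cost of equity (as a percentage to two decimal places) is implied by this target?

9.70%

Total capital V = 40.62 + 48.38 = 89.
Equity weight = 40.62/89 = 0.4564.
Senior notes weight = 48.38/89 = 0.5436.
Debt contribution = 0.5436 × 7.6% × (1 − 36%) = 2.6440%.
Required equity contribution = 7.07% − 2.6440% = 4.4260%.
Re = 4.4260% / 0.4564 = 9.6974%.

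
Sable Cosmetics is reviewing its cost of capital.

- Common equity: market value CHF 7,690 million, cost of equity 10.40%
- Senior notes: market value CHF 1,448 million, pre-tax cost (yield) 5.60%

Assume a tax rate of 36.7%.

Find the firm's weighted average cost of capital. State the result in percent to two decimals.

9.31%

Total capital V = 7690 + 1448 = 9138.
Equity: weight = 7690/9138 = 0.8415; cost = 10.4%.
Senior notes: weight = 1448/9138 = 0.1585; after-tax cost = 5.6% × (1 − 36.7%) = 3.5448%.
WACC = 0.8415 × 10.4000% + 0.1585 × 3.5448% = 9.3137%.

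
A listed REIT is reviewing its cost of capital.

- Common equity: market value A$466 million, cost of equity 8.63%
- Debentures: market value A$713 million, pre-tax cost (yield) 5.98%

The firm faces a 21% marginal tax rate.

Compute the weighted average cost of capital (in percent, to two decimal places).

Total capital V = 466 + 713 = 1179.
Equity: weight = 466/1179 = 0.3953; cost = 8.63%.
Debentures: weight = 713/1179 = 0.6047; after-tax cost = 5.98% × (1 − 21%) = 4.7242%.
WACC = 0.3953 × 8.6300% + 0.6047 × 4.7242% = 6.2680%.

6.27%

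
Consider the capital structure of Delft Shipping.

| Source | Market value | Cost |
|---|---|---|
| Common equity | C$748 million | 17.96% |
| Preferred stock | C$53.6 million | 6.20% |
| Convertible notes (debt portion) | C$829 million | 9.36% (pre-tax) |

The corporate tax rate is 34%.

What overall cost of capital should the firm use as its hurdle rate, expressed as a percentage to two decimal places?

Total capital V = 748 + 53.6 + 829 = 1630.6.
Equity: weight = 748/1630.6 = 0.4587; cost = 17.96%.
Preferred: weight = 53.6/1630.6 = 0.0329; cost = 6.2%.
Convertible notes (debt portion): weight = 829/1630.6 = 0.5084; after-tax cost = 9.36% × (1 − 34%) = 6.1776%.
WACC = 0.4587 × 17.9600% + 0.0329 × 6.2000% + 0.5084 × 6.1776% = 11.5832%.

11.58%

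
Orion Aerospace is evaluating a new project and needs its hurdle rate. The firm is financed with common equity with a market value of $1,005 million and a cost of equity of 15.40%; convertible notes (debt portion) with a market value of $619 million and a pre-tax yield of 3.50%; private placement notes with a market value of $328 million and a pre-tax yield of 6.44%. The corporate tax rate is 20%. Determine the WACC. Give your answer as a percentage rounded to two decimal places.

9.68%

Total capital V = 1005 + 619 + 328 = 1952.
Equity: weight = 1005/1952 = 0.5149; cost = 15.4%.
Convertible notes (debt portion): weight = 619/1952 = 0.3171; after-tax cost = 3.5% × (1 − 20%) = 2.8000%.
Private placement notes: weight = 328/1952 = 0.1680; after-tax cost = 6.44% × (1 − 20%) = 5.1520%.
WACC = 0.5149 × 15.4000% + 0.3171 × 2.8000% + 0.1680 × 5.1520% = 9.6824%.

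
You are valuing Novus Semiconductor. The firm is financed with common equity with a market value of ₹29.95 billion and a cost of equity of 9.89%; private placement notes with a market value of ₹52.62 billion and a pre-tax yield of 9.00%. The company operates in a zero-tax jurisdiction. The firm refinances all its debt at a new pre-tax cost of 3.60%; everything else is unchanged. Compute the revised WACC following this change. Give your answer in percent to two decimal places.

5.88%

After the change:
Total capital V = 29.95 + 52.62 = 82.57.
Equity: weight = 29.95/82.57 = 0.3627; cost = 9.89%.
Private placement notes: weight = 52.62/82.57 = 0.6373; after-tax cost = 3.6% × (1 − 0%) = 3.6000%.
WACC = 0.3627 × 9.8900% + 0.6373 × 3.6000% = 5.8815%.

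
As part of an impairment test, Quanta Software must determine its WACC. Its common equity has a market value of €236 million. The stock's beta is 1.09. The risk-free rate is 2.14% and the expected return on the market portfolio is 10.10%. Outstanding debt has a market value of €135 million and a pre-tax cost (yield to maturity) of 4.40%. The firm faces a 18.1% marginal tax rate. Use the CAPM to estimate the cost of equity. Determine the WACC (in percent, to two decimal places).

8.19%

Market risk premium = 10.1% − 2.14% = 7.96%.
Cost of equity via CAPM: Re = 2.14% + 1.09 × 7.96% = 10.8164%.
Total capital V = 236 + 135 = 371.
Equity: weight = 236/371 = 0.6361; cost = 10.8164%.
Debt: weight = 135/371 = 0.3639; after-tax cost = 4.4% × (1 − 18.1%) = 3.6036%.
WACC = 0.6361 × 10.8164% + 0.3639 × 3.6036% = 8.1918%.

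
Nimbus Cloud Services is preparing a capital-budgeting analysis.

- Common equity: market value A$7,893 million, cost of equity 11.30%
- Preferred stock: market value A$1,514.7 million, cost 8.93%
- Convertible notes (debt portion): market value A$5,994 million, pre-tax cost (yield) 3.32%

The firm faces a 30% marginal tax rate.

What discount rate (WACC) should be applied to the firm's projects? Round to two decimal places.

Total capital V = 7893 + 1514.7 + 5994 = 15401.7.
Equity: weight = 7893/15401.7 = 0.5125; cost = 11.3%.
Preferred: weight = 1514.7/15401.7 = 0.0983; cost = 8.93%.
Convertible notes (debt portion): weight = 5994/15401.7 = 0.3892; after-tax cost = 3.32% × (1 − 30%) = 2.3240%.
WACC = 0.5125 × 11.3000% + 0.0983 × 8.9300% + 0.3892 × 2.3240% = 7.5737%.

7.57%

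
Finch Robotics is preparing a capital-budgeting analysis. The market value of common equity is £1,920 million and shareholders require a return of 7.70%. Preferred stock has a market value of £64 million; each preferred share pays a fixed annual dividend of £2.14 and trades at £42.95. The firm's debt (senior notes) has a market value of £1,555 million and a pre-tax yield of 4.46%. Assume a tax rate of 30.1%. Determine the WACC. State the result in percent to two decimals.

5.64%

Cost of preferred: Rp = 2.14 / 42.95 = 4.9825%.
Total capital V = 1920 + 64 + 1555 = 3539.
Equity: weight = 1920/3539 = 0.5425; cost = 7.7%.
Preferred: weight = 64/3539 = 0.0181; cost = 4.9825%.
Senior notes: weight = 1555/3539 = 0.4394; after-tax cost = 4.46% × (1 − 30.1%) = 3.1175%.
WACC = 0.5425 × 7.7000% + 0.0181 × 4.9825% + 0.4394 × 3.1175% = 5.6374%.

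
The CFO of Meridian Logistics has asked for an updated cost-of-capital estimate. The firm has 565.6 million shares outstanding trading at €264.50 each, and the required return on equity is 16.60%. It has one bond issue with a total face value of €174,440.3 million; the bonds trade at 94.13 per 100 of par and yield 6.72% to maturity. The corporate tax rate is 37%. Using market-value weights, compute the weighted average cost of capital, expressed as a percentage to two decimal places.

Market value of equity E = 264.5 × 565.6m = 149601.2m. Market value of debt D = 174440.3m × 94.13/100 = 164200.65439m.
Total capital V = 149601.2 + 164200.65439 = 313801.85439.
Equity: weight = 149601.2/313801.85439 = 0.4767; cost = 16.6%.
Bonds outstanding: weight = 164200.65439/313801.85439 = 0.5233; after-tax cost = 6.72% × (1 − 37%) = 4.2336%.
WACC = 0.4767 × 16.6000% + 0.5233 × 4.2336% = 10.1291%.

10.13%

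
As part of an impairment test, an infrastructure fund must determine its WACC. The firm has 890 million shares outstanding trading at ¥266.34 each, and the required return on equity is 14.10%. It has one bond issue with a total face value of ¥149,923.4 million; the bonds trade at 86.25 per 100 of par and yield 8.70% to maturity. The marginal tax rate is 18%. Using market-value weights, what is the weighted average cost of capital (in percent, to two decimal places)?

11.64%

Market value of equity E = 266.34 × 890m = 237042.6m. Market value of debt D = 149923.4m × 86.25/100 = 129308.9325m.
Total capital V = 237042.6 + 129308.9325 = 366351.5325.
Equity: weight = 237042.6/366351.5325 = 0.6470; cost = 14.1%.
Bonds outstanding: weight = 129308.9325/366351.5325 = 0.3530; after-tax cost = 8.7% × (1 − 18%) = 7.1340%.
WACC = 0.6470 × 14.1000% + 0.3530 × 7.1340% = 11.6413%.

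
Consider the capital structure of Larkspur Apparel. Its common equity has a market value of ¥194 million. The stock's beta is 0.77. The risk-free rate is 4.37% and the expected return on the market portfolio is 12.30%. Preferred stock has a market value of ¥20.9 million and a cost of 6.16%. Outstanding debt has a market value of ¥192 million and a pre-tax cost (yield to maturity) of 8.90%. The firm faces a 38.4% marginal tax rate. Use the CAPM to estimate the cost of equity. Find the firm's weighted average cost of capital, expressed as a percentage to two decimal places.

Market risk premium = 12.3% − 4.37% = 7.93%.
Cost of equity via CAPM: Re = 4.37% + 0.77 × 7.93% = 10.4761%.
Total capital V = 194 + 20.9 + 192 = 406.9.
Equity: weight = 194/406.9 = 0.4768; cost = 10.4761%.
Preferred: weight = 20.9/406.9 = 0.0514; cost = 6.16%.
Debt: weight = 192/406.9 = 0.4719; after-tax cost = 8.9% × (1 − 38.4%) = 5.4824%.
WACC = 0.4768 × 10.4761% + 0.0514 × 6.1600% + 0.4719 × 5.4824% = 7.8981%.

7.90%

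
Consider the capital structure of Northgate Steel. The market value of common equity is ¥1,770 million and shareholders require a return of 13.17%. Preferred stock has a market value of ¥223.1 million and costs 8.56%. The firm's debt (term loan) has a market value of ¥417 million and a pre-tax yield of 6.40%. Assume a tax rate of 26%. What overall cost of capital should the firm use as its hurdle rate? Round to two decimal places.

11.28%

Total capital V = 1770 + 223.1 + 417 = 2410.1.
Equity: weight = 1770/2410.1 = 0.7344; cost = 13.17%.
Preferred: weight = 223.1/2410.1 = 0.0926; cost = 8.56%.
Term loan: weight = 417/2410.1 = 0.1730; after-tax cost = 6.4% × (1 − 26%) = 4.7360%.
WACC = 0.7344 × 13.1700% + 0.0926 × 8.5600% + 0.1730 × 4.7360% = 11.2840%.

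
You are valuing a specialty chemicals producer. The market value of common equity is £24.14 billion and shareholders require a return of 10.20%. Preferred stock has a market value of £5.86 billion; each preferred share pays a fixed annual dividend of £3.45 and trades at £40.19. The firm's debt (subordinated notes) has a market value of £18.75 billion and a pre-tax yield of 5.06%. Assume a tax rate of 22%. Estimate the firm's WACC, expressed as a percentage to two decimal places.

7.60%

Cost of preferred: Rp = 3.45 / 40.19 = 8.5842%.
Total capital V = 24.14 + 5.86 + 18.75 = 48.75.
Equity: weight = 24.14/48.75 = 0.4952; cost = 10.2%.
Preferred: weight = 5.86/48.75 = 0.1202; cost = 8.5842%.
Subordinated notes: weight = 18.75/48.75 = 0.3846; after-tax cost = 5.06% × (1 − 22%) = 3.9468%.
WACC = 0.4952 × 10.2000% + 0.1202 × 8.5842% + 0.3846 × 3.9468% = 7.6007%.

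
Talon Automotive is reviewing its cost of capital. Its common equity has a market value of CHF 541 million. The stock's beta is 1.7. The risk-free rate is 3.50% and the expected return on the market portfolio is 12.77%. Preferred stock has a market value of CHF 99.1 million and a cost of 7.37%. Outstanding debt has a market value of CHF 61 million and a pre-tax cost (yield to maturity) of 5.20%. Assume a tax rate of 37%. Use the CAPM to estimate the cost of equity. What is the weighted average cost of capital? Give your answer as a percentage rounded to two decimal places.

16.19%

Market risk premium = 12.77% − 3.5% = 9.27%.
Cost of equity via CAPM: Re = 3.5% + 1.7 × 9.27% = 19.2590%.
Total capital V = 541 + 99.1 + 61 = 701.1.
Equity: weight = 541/701.1 = 0.7716; cost = 19.259%.
Preferred: weight = 99.1/701.1 = 0.1413; cost = 7.37%.
Debt: weight = 61/701.1 = 0.0870; after-tax cost = 5.2% × (1 − 37%) = 3.2760%.
WACC = 0.7716 × 19.2590% + 0.1413 × 7.3700% + 0.0870 × 3.2760% = 16.1879%.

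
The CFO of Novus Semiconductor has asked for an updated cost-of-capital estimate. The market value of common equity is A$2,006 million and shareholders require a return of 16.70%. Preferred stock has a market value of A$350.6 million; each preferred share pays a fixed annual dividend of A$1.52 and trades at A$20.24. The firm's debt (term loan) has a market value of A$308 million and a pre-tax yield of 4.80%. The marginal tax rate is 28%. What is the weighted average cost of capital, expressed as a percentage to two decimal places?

Cost of preferred: Rp = 1.52 / 20.24 = 7.5099%.
Total capital V = 2006 + 350.6 + 308 = 2664.6.
Equity: weight = 2006/2664.6 = 0.7528; cost = 16.7%.
Preferred: weight = 350.6/2664.6 = 0.1316; cost = 7.5099%.
Term loan: weight = 308/2664.6 = 0.1156; after-tax cost = 4.8% × (1 − 28%) = 3.4560%.
WACC = 0.7528 × 16.7000% + 0.1316 × 7.5099% + 0.1156 × 3.4560% = 13.9599%.

13.96%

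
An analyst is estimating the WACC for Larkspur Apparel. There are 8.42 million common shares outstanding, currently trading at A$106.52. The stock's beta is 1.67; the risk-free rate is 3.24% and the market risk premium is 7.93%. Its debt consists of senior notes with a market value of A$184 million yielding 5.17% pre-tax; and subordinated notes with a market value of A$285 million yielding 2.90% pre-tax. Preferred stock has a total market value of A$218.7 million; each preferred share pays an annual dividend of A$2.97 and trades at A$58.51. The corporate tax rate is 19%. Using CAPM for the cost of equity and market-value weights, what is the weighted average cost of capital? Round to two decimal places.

10.94%

Cost of equity via CAPM: Re = 3.24% + 1.67 × 7.93% = 16.4831%.
Cost of preferred: Rp = 2.97 / 58.51 = 5.0761%.
Market value of equity E = 106.52 × 8.42m = 896.8984m.
Total capital V = 896.8984 + 218.7 + 184 + 285 = 1584.5984.
Equity: weight = 896.8984/1584.5984 = 0.5660; cost = 16.4831%.
Preferred: weight = 218.7/1584.5984 = 0.1380; cost = 5.0761%.
Senior notes: weight = 184/1584.5984 = 0.1161; after-tax cost = 5.17% × (1 − 19%) = 4.1877%.
Subordinated notes: weight = 285/1584.5984 = 0.1799; after-tax cost = 2.9% × (1 − 19%) = 2.3490%.
WACC = 0.5660 × 16.4831% + 0.1380 × 5.0761% + 0.1161 × 4.1877% + 0.1799 × 2.3490% = 10.9389%.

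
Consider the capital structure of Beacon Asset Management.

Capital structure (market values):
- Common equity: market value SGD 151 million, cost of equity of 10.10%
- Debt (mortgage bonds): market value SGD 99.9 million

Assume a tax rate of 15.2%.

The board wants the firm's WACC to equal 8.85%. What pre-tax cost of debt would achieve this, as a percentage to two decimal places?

Total capital V = 151 + 99.9 = 250.9.
Equity weight = 151/250.9 = 0.6018.
Mortgage bonds weight = 99.9/250.9 = 0.3982.
Equity contribution = 0.6018 × 10.1% = 6.0785%.
Remaining for debt = 8.85% − 6.0785% = 2.7715%.
Rd × (1 − 15.2%) × 0.3982 = 2.7715%  ⇒  Rd = 8.2083%.

8.21%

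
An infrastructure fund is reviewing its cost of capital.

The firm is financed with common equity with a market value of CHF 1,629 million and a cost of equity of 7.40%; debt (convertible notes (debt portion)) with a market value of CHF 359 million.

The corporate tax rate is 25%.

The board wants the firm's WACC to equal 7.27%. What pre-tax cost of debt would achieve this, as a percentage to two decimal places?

8.91%

Total capital V = 1629 + 359 = 1988.
Equity weight = 1629/1988 = 0.8194.
Convertible notes (debt portion) weight = 359/1988 = 0.1806.
Equity contribution = 0.8194 × 7.4% = 6.0637%.
Remaining for debt = 7.27% − 6.0637% = 1.2063%.
Rd × (1 − 25%) × 0.1806 = 1.2063%  ⇒  Rd = 8.9068%.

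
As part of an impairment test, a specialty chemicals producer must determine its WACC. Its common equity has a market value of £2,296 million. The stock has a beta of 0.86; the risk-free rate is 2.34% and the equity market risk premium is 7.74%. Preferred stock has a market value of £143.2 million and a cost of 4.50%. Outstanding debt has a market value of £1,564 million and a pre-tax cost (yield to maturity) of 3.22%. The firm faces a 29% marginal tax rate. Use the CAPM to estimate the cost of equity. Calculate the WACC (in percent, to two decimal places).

Cost of equity via CAPM: Re = 2.34% + 0.86 × 7.74% = 8.9964%.
Total capital V = 2296 + 143.2 + 1564 = 4003.2.
Equity: weight = 2296/4003.2 = 0.5735; cost = 8.9964%.
Preferred: weight = 143.2/4003.2 = 0.0358; cost = 4.5%.
Debt: weight = 1564/4003.2 = 0.3907; after-tax cost = 3.22% × (1 − 29%) = 2.2862%.
WACC = 0.5735 × 8.9964% + 0.0358 × 4.5000% + 0.3907 × 2.2862% = 6.2140%.

6.21%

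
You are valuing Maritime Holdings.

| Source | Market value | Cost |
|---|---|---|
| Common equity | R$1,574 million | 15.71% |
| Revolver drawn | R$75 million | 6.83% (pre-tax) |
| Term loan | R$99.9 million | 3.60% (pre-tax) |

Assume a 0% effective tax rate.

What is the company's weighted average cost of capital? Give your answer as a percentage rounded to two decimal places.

14.64%

Total capital V = 1574 + 75 + 99.9 = 1748.9.
Equity: weight = 1574/1748.9 = 0.9000; cost = 15.71%.
Revolver drawn: weight = 75/1748.9 = 0.0429; after-tax cost = 6.83% × (1 − 0%) = 6.8300%.
Term loan: weight = 99.9/1748.9 = 0.0571; after-tax cost = 3.6% × (1 − 0%) = 3.6000%.
WACC = 0.9000 × 15.7100% + 0.0429 × 6.8300% + 0.0571 × 3.6000% = 14.6374%.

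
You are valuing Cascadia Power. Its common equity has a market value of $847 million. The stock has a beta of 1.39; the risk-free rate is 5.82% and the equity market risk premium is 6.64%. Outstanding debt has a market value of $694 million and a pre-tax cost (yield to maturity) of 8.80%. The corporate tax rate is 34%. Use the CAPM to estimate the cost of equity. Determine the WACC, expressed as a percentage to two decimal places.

10.89%

Cost of equity via CAPM: Re = 5.82% + 1.39 × 6.64% = 15.0496%.
Total capital V = 847 + 694 = 1541.
Equity: weight = 847/1541 = 0.5496; cost = 15.0496%.
Debt: weight = 694/1541 = 0.4504; after-tax cost = 8.8% × (1 − 34%) = 5.8080%.
WACC = 0.5496 × 15.0496% + 0.4504 × 5.8080% = 10.8876%.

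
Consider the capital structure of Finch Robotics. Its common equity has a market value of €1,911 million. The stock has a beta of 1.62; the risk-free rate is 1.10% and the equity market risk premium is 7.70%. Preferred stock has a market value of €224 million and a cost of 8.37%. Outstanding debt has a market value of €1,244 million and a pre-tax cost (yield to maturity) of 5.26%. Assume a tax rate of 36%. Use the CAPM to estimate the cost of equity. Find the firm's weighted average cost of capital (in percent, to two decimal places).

Cost of equity via CAPM: Re = 1.1% + 1.62 × 7.7% = 13.5740%.
Total capital V = 1911 + 224 + 1244 = 3379.
Equity: weight = 1911/3379 = 0.5656; cost = 13.574%.
Preferred: weight = 224/3379 = 0.0663; cost = 8.37%.
Debt: weight = 1244/3379 = 0.3682; after-tax cost = 5.26% × (1 − 36%) = 3.3664%.
WACC = 0.5656 × 13.5740% + 0.0663 × 8.3700% + 0.3682 × 3.3664% = 9.4710%.

9.47%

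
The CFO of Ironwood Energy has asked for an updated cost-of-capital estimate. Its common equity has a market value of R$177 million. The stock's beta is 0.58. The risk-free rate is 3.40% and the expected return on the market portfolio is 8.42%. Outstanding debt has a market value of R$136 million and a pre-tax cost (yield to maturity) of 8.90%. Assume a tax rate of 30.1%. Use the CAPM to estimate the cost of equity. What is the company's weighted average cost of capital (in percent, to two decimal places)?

6.27%

Market risk premium = 8.42% − 3.4% = 5.02%.
Cost of equity via CAPM: Re = 3.4% + 0.58 × 5.02% = 6.3116%.
Total capital V = 177 + 136 = 313.
Equity: weight = 177/313 = 0.5655; cost = 6.3116%.
Debt: weight = 136/313 = 0.4345; after-tax cost = 8.9% × (1 − 30.1%) = 6.2211%.
WACC = 0.5655 × 6.3116% + 0.4345 × 6.2211% = 6.2723%.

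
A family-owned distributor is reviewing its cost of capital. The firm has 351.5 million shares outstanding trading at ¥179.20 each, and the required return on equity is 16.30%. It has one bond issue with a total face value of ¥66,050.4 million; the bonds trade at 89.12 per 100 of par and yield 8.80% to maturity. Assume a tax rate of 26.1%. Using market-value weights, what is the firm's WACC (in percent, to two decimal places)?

11.57%

Market value of equity E = 179.2 × 351.5m = 62988.8m. Market value of debt D = 66050.4m × 89.12/100 = 58864.11648m.
Total capital V = 62988.8 + 58864.11648 = 121852.91648.
Equity: weight = 62988.8/121852.91648 = 0.5169; cost = 16.3%.
Bonds outstanding: weight = 58864.11648/121852.91648 = 0.4831; after-tax cost = 8.8% × (1 − 26.1%) = 6.5032%.
WACC = 0.5169 × 16.3000% + 0.4831 × 6.5032% = 11.5674%.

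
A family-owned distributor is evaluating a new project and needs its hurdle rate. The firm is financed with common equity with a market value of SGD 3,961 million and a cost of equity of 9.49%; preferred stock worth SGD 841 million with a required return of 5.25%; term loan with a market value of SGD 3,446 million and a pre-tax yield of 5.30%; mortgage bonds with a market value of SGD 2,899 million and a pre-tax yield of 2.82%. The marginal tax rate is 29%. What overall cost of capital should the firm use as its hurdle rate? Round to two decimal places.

Total capital V = 3961 + 841 + 3446 + 2899 = 11147.
Equity: weight = 3961/11147 = 0.3553; cost = 9.49%.
Preferred: weight = 841/11147 = 0.0754; cost = 5.25%.
Term loan: weight = 3446/11147 = 0.3091; after-tax cost = 5.3% × (1 − 29%) = 3.7630%.
Mortgage bonds: weight = 2899/11147 = 0.2601; after-tax cost = 2.82% × (1 − 29%) = 2.0022%.
WACC = 0.3553 × 9.4900% + 0.0754 × 5.2500% + 0.3091 × 3.7630% + 0.2601 × 2.0022% = 5.4523%.

5.45%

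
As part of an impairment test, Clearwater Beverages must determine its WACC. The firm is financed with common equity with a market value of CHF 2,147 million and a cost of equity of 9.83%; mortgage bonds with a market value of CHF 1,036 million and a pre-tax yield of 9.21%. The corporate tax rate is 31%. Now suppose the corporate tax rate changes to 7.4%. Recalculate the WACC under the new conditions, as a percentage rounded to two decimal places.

9.41%

After the change:
Total capital V = 2147 + 1036 = 3183.
Equity: weight = 2147/3183 = 0.6745; cost = 9.83%.
Mortgage bonds: weight = 1036/3183 = 0.3255; after-tax cost = 9.21% × (1 − 7.4%) = 8.5285%.
WACC = 0.6745 × 9.8300% + 0.3255 × 8.5285% = 9.4064%.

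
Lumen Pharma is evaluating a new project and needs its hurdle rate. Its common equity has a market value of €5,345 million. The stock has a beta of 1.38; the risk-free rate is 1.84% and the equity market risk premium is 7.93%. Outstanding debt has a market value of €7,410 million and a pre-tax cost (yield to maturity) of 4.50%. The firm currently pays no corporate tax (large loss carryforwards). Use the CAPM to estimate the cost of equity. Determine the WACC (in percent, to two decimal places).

Cost of equity via CAPM: Re = 1.84% + 1.38 × 7.93% = 12.7834%.
Total capital V = 5345 + 7410 = 12755.
Equity: weight = 5345/12755 = 0.4191; cost = 12.7834%.
Debt: weight = 7410/12755 = 0.5809; after-tax cost = 4.5% × (1 − 0%) = 4.5000%.
WACC = 0.4191 × 12.7834% + 0.5809 × 4.5000% = 7.9712%.

7.97%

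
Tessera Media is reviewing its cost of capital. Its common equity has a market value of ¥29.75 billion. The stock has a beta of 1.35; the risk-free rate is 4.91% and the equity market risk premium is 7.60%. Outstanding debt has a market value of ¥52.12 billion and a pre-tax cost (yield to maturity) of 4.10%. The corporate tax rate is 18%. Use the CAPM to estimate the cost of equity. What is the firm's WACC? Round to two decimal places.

Cost of equity via CAPM: Re = 4.91% + 1.35 × 7.6% = 15.1700%.
Total capital V = 29.75 + 52.12 = 81.87.
Equity: weight = 29.75/81.87 = 0.3634; cost = 15.17%.
Debt: weight = 52.12/81.87 = 0.6366; after-tax cost = 4.1% × (1 − 18%) = 3.3620%.
WACC = 0.3634 × 15.1700% + 0.6366 × 3.3620% = 7.6528%.

7.65%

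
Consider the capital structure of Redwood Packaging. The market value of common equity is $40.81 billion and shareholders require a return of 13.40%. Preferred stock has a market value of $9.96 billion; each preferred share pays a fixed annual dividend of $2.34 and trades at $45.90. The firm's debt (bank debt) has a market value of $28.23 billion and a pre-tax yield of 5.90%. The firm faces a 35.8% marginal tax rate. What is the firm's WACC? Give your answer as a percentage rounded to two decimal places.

Cost of preferred: Rp = 2.34 / 45.9 = 5.0980%.
Total capital V = 40.81 + 9.96 + 28.23 = 79.
Equity: weight = 40.81/79 = 0.5166; cost = 13.4%.
Preferred: weight = 9.96/79 = 0.1261; cost = 5.098%.
Bank debt: weight = 28.23/79 = 0.3573; after-tax cost = 5.9% × (1 − 35.8%) = 3.7878%.
WACC = 0.5166 × 13.4000% + 0.1261 × 5.0980% + 0.3573 × 3.7878% = 8.9185%.

8.92%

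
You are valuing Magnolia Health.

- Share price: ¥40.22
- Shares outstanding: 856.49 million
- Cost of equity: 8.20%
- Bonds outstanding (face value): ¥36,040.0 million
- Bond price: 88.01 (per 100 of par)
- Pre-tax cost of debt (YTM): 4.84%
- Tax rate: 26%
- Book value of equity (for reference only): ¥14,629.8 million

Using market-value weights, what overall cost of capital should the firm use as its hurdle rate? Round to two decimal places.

5.99%

Market value of equity E = 40.22 × 856.49m = 34448.0278m. Market value of debt D = 36040m × 88.01/100 = 31718.804m.
Total capital V = 34448.0278 + 31718.804 = 66166.8318.
Equity: weight = 34448.0278/66166.8318 = 0.5206; cost = 8.2%.
Bonds outstanding: weight = 31718.804/66166.8318 = 0.4794; after-tax cost = 4.84% × (1 − 26%) = 3.5816%.
WACC = 0.5206 × 8.2000% + 0.4794 × 3.5816% = 5.9860%.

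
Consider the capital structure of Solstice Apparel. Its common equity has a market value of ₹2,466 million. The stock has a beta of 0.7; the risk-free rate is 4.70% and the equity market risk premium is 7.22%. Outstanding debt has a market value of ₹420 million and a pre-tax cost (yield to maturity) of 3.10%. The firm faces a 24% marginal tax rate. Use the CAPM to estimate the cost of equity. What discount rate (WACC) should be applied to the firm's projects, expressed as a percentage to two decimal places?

8.68%

Cost of equity via CAPM: Re = 4.7% + 0.7 × 7.22% = 9.7540%.
Total capital V = 2466 + 420 = 2886.
Equity: weight = 2466/2886 = 0.8545; cost = 9.754%.
Debt: weight = 420/2886 = 0.1455; after-tax cost = 3.1% × (1 − 24%) = 2.3560%.
WACC = 0.8545 × 9.7540% + 0.1455 × 2.3560% = 8.6774%.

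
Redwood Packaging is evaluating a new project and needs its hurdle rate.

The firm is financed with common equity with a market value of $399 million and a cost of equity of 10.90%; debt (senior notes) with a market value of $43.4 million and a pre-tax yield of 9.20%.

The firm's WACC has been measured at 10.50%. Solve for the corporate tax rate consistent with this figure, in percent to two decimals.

25.84%

Total capital V = 399 + 43.4 = 442.4.
Equity weight = 399/442.4 = 0.9019.
Senior notes weight = 43.4/442.4 = 0.0981.
Equity contribution = 0.9019 × 10.9% = 9.8307%.
Debt contribution must be 10.5% − 9.8307% = 0.6693%.
0.0981 × 9.2% × (1 − T) = 0.6693%  ⇒  (1 − T) = 0.7416.
T = 25.8415%.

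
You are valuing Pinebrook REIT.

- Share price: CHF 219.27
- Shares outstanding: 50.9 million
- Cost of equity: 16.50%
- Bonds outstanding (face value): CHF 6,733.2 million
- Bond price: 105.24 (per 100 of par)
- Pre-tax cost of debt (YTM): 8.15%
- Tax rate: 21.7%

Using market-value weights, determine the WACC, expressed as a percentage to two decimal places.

12.57%

Market value of equity E = 219.27 × 50.9m = 11160.843m. Market value of debt D = 6733.2m × 105.24/100 = 7086.01968m.
Total capital V = 11160.843 + 7086.01968 = 18246.86268.
Equity: weight = 11160.843/18246.86268 = 0.6117; cost = 16.5%.
Bonds outstanding: weight = 7086.01968/18246.86268 = 0.3883; after-tax cost = 8.15% × (1 − 21.7%) = 6.3815%.
WACC = 0.6117 × 16.5000% + 0.3883 × 6.3815% = 12.5705%.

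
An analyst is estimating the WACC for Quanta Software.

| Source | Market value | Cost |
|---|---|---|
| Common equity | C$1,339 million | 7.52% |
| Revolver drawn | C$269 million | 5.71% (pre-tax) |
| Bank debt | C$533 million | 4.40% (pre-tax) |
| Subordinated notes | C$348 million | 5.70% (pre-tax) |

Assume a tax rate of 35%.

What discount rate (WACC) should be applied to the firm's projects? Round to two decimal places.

5.58%

Total capital V = 1339 + 269 + 533 + 348 = 2489.
Equity: weight = 1339/2489 = 0.5380; cost = 7.52%.
Revolver drawn: weight = 269/2489 = 0.1081; after-tax cost = 5.71% × (1 − 35%) = 3.7115%.
Bank debt: weight = 533/2489 = 0.2141; after-tax cost = 4.4% × (1 − 35%) = 2.8600%.
Subordinated notes: weight = 348/2489 = 0.1398; after-tax cost = 5.7% × (1 − 35%) = 3.7050%.
WACC = 0.5380 × 7.5200% + 0.1081 × 3.7115% + 0.2141 × 2.8600% + 0.1398 × 3.7050% = 5.5771%.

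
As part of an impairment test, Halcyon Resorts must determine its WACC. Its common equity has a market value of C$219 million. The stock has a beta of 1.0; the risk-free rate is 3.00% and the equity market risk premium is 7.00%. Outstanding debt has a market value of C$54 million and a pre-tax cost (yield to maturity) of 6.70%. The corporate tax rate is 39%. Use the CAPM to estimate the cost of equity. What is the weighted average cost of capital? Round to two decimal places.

Cost of equity via CAPM: Re = 3.0% + 1.0 × 7.0% = 10.0000%.
Total capital V = 219 + 54 = 273.
Equity: weight = 219/273 = 0.8022; cost = 10%.
Debt: weight = 54/273 = 0.1978; after-tax cost = 6.7% × (1 − 39%) = 4.0870%.
WACC = 0.8022 × 10.0000% + 0.1978 × 4.0870% = 8.8304%.

8.83%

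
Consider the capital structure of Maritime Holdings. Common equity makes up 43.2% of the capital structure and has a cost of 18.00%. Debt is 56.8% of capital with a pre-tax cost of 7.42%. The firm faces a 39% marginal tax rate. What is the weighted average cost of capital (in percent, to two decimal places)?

After-tax cost of debt = 7.42% × (1 − 39%) = 4.5262%.
WACC = 0.432 × 18.0000% + 0.568 × 4.5262% = 10.3469%.

10.35%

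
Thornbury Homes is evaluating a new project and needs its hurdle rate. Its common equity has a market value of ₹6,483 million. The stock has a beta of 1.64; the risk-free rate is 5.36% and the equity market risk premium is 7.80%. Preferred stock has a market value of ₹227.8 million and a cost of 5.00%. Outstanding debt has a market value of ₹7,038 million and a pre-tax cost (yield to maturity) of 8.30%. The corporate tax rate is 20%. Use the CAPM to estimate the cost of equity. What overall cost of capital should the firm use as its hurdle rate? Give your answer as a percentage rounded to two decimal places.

12.04%

Cost of equity via CAPM: Re = 5.36% + 1.64 × 7.8% = 18.1520%.
Total capital V = 6483 + 227.8 + 7038 = 13748.8.
Equity: weight = 6483/13748.8 = 0.4715; cost = 18.152%.
Preferred: weight = 227.8/13748.8 = 0.0166; cost = 5%.
Debt: weight = 7038/13748.8 = 0.5119; after-tax cost = 8.3% × (1 − 20%) = 6.6400%.
WACC = 0.4715 × 18.1520% + 0.0166 × 5.0000% + 0.5119 × 6.6400% = 12.0411%.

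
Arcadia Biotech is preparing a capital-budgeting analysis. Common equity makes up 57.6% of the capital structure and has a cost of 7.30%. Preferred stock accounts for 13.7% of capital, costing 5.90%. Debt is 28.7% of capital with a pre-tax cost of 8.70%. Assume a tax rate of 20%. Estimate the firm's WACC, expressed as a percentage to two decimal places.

7.01%

After-tax cost of debt = 8.7% × (1 − 20%) = 6.9600%.
WACC = 0.576 × 7.3000% + 0.137 × 5.9000% + 0.287 × 6.9600% = 7.0106%.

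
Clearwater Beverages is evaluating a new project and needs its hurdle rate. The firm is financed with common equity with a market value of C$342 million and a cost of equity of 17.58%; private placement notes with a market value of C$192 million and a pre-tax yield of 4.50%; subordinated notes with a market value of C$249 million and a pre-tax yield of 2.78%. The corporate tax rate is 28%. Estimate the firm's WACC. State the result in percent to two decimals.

9.11%

Total capital V = 342 + 192 + 249 = 783.
Equity: weight = 342/783 = 0.4368; cost = 17.58%.
Private placement notes: weight = 192/783 = 0.2452; after-tax cost = 4.5% × (1 − 28%) = 3.2400%.
Subordinated notes: weight = 249/783 = 0.3180; after-tax cost = 2.78% × (1 − 28%) = 2.0016%.
WACC = 0.4368 × 17.5800% + 0.2452 × 3.2400% + 0.3180 × 2.0016% = 9.1096%.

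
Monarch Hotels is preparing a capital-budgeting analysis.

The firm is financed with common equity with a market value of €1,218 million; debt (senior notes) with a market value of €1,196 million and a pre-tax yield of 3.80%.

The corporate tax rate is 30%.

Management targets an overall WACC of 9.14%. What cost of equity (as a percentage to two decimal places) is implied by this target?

15.50%

Total capital V = 1218 + 1196 = 2414.
Equity weight = 1218/2414 = 0.5046.
Senior notes weight = 1196/2414 = 0.4954.
Debt contribution = 0.4954 × 3.8% × (1 − 30%) = 1.3179%.
Required equity contribution = 9.14% − 1.3179% = 7.8221%.
Re = 7.8221% / 0.5046 = 15.5030%.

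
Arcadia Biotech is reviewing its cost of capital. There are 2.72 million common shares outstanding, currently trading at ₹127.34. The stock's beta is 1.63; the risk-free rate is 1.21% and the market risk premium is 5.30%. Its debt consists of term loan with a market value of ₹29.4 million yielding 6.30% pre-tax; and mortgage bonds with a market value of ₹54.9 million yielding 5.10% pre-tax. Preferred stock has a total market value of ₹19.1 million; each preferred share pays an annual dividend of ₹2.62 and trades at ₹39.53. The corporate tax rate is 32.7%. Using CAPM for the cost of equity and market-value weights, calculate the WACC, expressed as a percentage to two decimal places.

8.56%

Cost of equity via CAPM: Re = 1.21% + 1.63 × 5.3% = 9.8490%.
Cost of preferred: Rp = 2.62 / 39.53 = 6.6279%.
Market value of equity E = 127.34 × 2.72m = 346.3648m.
Total capital V = 346.3648 + 19.1 + 29.4 + 54.9 = 449.7648.
Equity: weight = 346.3648/449.7648 = 0.7701; cost = 9.849%.
Preferred: weight = 19.1/449.7648 = 0.0425; cost = 6.6279%.
Term loan: weight = 29.4/449.7648 = 0.0654; after-tax cost = 6.3% × (1 − 32.7%) = 4.2399%.
Mortgage bonds: weight = 54.9/449.7648 = 0.1221; after-tax cost = 5.1% × (1 − 32.7%) = 3.4323%.
WACC = 0.7701 × 9.8490% + 0.0425 × 6.6279% + 0.0654 × 4.2399% + 0.1221 × 3.4323% = 8.5623%.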